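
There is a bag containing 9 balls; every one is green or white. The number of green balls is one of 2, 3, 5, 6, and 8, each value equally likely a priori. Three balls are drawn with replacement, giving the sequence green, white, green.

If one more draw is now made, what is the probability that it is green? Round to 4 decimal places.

0.5895

For each hypothesis, P(data | H) works out to: P(data | r = 2) = (2/9)(7/9)(2/9) = 0.038409; P(data | r = 3) = (3/9)(6/9)(3/9) = 0.074074; P(data | r = 5) = (5/9)(4/9)(5/9) = 0.13717; P(data | r = 6) = (6/9)(3/9)(6/9) = 0.14815; P(data | r = 8) = (8/9)(1/9)(8/9) = 0.087791.
Multiplying each by its prior: 1/5 · 0.038409 = 0.0076818, 1/5 · 0.074074 = 0.014815, 1/5 · 0.13717 = 0.027435, 1/5 · 0.14815 = 0.02963, 1/5 · 0.087791 = 0.017558; with total 0.097119.
Normalising, the posterior is P(r = 2 | data) = 0.079096, P(r = 3 | data) = 0.15254, P(r = 5 | data) = 0.28249, P(r = 6 | data) = 0.30508, P(r = 8 | data) = 0.18079.
The predictive probability is P(green next | data) = (2/9)(0.079096) + (1/3)(0.15254) + (5/9)(0.28249) + (2/3)(0.30508) + (8/9)(0.18079) = 0.58945.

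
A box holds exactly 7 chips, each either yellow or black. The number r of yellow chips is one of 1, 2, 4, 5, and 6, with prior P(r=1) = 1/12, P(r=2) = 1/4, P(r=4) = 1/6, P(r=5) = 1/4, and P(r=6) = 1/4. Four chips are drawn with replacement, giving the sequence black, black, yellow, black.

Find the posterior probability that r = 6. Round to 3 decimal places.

0.014

The likelihood of the observed sequence under each hypothesis: P(data | r = 1) = (6/7)(6/7)(1/7)(6/7) = 0.089963; P(data | r = 2) = (5/7)(5/7)(2/7)(5/7) = 0.10412; P(data | r = 4) = (3/7)(3/7)(4/7)(3/7) = 0.044981; P(data | r = 5) = (2/7)(2/7)(5/7)(2/7) = 0.01666; P(data | r = 6) = (1/7)(1/7)(6/7)(1/7) = 0.002499.
Weighting by the prior gives 1/12 · 0.089963 = 0.0074969, 1/4 · 0.10412 = 0.026031, 1/6 · 0.044981 = 0.0074969, 1/4 · 0.01666 = 0.0041649, 1/4 · 0.002499 = 0.00062474; with total 0.045814.
Therefore the posterior P(r = 6 | data) = (0.00062474) / (0.045814) = 0.013636.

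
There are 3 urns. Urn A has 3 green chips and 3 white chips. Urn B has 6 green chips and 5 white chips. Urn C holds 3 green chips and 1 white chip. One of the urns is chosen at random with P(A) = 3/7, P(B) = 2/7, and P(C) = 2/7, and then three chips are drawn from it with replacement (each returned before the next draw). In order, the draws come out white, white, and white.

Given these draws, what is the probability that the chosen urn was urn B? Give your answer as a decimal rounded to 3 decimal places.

0.316

Compute the likelihood of the observed sequence for each case: P(data | urn A) = (3/6)(3/6)(3/6) = 0.125; P(data | urn B) = (5/11)(5/11)(5/11) = 0.093914; P(data | urn C) = (1/4)(1/4)(1/4) = 0.015625.
Weighting by the prior gives 3/7 · 0.125 = 0.053571, 2/7 · 0.093914 = 0.026833, 2/7 · 0.015625 = 0.0044643; these sum to 0.084868.
Therefore the posterior P(urn B | data) = (0.026833) / (0.084868) = 0.31617.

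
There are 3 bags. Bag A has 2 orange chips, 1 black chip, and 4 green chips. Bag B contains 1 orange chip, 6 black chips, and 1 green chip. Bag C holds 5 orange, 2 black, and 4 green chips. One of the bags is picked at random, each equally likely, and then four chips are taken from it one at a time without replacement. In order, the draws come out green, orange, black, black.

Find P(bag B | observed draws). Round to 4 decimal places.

0.7795

The likelihood of the observed sequence under each hypothesis: P(data | bag A) = (4/7)(2/6)(1/5)(0/4) = 0; P(data | bag B) = (1/8)(1/7)(6/6)(5/5) = 0.017857; P(data | bag C) = (4/11)(5/10)(2/9)(1/8) = 0.0050505.
The prior-weighted likelihoods are 1/3 · 0 = 0, 1/3 · 0.017857 = 0.0059524, 1/3 · 0.0050505 = 0.0016835; summing to 0.0076359.
So P(bag B | data) = (0.0059524) / (0.0076359) = 0.77953.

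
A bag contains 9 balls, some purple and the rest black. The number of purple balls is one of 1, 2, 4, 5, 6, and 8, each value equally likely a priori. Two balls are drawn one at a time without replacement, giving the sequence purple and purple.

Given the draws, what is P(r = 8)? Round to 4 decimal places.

0.4667

Compute the likelihood of the observed sequence for each case: P(data | r = 1) = (1/9)(0/8) = 0; P(data | r = 2) = (2/9)(1/8) = 1/36; P(data | r = 4) = (4/9)(3/8) = 1/6; P(data | r = 5) = (5/9)(4/8) = 5/18; P(data | r = 6) = (6/9)(5/8) = 5/12; P(data | r = 8) = (8/9)(7/8) = 7/9.
Multiplying each by its prior: 1/6 · 0 = 0, 1/6 · 1/36 = 1/216, 1/6 · 1/6 = 1/36, 1/6 · 5/18 = 5/108, 1/6 · 5/12 = 5/72, 1/6 · 7/9 = 7/54; with total 5/18.
Therefore the posterior P(r = 8 | data) = (7/54) / (5/18) = 7/15.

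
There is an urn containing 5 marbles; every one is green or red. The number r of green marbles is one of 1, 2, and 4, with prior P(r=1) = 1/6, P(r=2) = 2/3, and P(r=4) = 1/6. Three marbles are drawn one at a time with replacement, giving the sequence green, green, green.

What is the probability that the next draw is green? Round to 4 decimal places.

0.6619

For each hypothesis, P(data | H) works out to: P(data | r = 1) = (1/5)(1/5)(1/5) = 1/125; P(data | r = 2) = (2/5)(2/5)(2/5) = 8/125; P(data | r = 4) = (4/5)(4/5)(4/5) = 64/125.
Weighting by the prior gives 1/6 · 1/125 = 1/750, 2/3 · 8/125 = 16/375, 1/6 · 64/125 = 32/375; with total 97/750.
The posterior is then P(r = 1 | data) = 1/97, P(r = 2 | data) = 32/97, P(r = 4 | data) = 64/97.
So P(green next | data) = Σ P(green next | H) P(H | data) = (1/5)(1/97) + (2/5)(32/97) + (4/5)(64/97) = 321/485.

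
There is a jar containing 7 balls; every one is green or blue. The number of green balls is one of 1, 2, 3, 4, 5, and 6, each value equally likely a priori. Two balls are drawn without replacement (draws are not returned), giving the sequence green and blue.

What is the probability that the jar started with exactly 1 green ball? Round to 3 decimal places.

0.107

For each hypothesis, P(data | H) works out to: P(data | r = 1) = (1/7)(6/6) = 1/7; P(data | r = 2) = (2/7)(5/6) = 5/21; P(data | r = 3) = (3/7)(4/6) = 2/7; P(data | r = 4) = (4/7)(3/6) = 2/7; P(data | r = 5) = (5/7)(2/6) = 5/21; P(data | r = 6) = (6/7)(1/6) = 1/7.
Weighting by the prior gives 1/6 · 1/7 = 1/42, 1/6 · 5/21 = 5/126, 1/6 · 2/7 = 1/21, 1/6 · 2/7 = 1/21, 1/6 · 5/21 = 5/126, 1/6 · 1/7 = 1/42; summing to 2/9.
Hence P(r = 1 | data) = (1/42) / (2/9) = 3/28.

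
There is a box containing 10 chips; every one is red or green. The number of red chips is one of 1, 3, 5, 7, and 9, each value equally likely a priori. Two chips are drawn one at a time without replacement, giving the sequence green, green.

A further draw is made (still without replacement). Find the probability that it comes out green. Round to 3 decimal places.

Compute the likelihood of the observed sequence for each case: P(data | r = 1) = (9/10)(8/9) = 4/5; P(data | r = 3) = (7/10)(6/9) = 7/15; P(data | r = 5) = (5/10)(4/9) = 2/9; P(data | r = 7) = (3/10)(2/9) = 1/15; P(data | r = 9) = (1/10)(0/9) = 0.
The prior-weighted likelihoods are 1/5 · 4/5 = 4/25, 1/5 · 7/15 = 7/75, 1/5 · 2/9 = 2/45, 1/5 · 1/15 = 1/75, 1/5 · 0 = 0; with total 14/45.
Normalising, the posterior is P(r = 1 | data) = 18/35, P(r = 3 | data) = 3/10, P(r = 5 | data) = 1/7, P(r = 7 | data) = 3/70, P(r = 9 | data) = 0.
So P(green next | data) = Σ P(green next | H) P(H | data) = (7/8)(18/35) + (5/8)(3/10) + (3/8)(1/7) + (1/8)(3/70) = 39/56.

0.696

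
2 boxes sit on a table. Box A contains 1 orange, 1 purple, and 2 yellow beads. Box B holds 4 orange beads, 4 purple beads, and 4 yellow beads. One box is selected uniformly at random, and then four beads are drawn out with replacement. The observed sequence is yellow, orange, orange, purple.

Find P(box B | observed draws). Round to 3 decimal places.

0.612

Compute the likelihood of the observed sequence for each case: P(data | box A) = (2/4)(1/4)(1/4)(1/4) = 0.0078125; P(data | box B) = (4/12)(4/12)(4/12)(4/12) = 0.012346.
Multiplying each by its prior: 1/2 · 0.0078125 = 0.0039062, 1/2 · 0.012346 = 0.0061728; summing to 0.010079.
So P(box B | data) = (0.0061728) / (0.010079) = 0.61244.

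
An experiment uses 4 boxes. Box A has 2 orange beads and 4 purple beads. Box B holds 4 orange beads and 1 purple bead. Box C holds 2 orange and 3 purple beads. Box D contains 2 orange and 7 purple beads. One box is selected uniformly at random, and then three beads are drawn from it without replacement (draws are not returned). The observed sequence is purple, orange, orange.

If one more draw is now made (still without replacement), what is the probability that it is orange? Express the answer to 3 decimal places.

Compute the likelihood of the observed sequence for each case: P(data | box A) = (4/6)(2/5)(1/4) = 1/15; P(data | box B) = (1/5)(4/4)(3/3) = 1/5; P(data | box C) = (3/5)(2/4)(1/3) = 1/10; P(data | box D) = (7/9)(2/8)(1/7) = 1/36.
The prior-weighted likelihoods are 1/4 · 1/15 = 1/60, 1/4 · 1/5 = 1/20, 1/4 · 1/10 = 1/40, 1/4 · 1/36 = 1/144; summing to 71/720.
Normalising, the posterior is P(box A | data) = 12/71, P(box B | data) = 36/71, P(box C | data) = 18/71, P(box D | data) = 5/71.
The predictive probability is P(orange next | data) = (0)(12/71) + (1)(36/71) + (0)(18/71) + (0)(5/71) = 36/71.

0.507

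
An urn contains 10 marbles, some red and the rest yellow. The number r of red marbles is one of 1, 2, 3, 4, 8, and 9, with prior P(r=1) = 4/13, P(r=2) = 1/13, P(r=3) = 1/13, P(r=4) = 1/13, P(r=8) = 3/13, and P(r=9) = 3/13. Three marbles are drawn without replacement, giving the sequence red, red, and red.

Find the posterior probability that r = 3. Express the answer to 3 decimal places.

0.002

The likelihood of the observed sequence under each hypothesis: P(data | r = 1) = (1/10)(0/9) = 0; P(data | r = 2) = (2/10)(1/9)(0/8) = 0; P(data | r = 3) = (3/10)(2/9)(1/8) = 0.0083333; P(data | r = 4) = (4/10)(3/9)(2/8) = 0.033333; P(data | r = 8) = (8/10)(7/9)(6/8) = 0.46667; P(data | r = 9) = (9/10)(8/9)(7/8) = 0.7.
Weighting by the prior gives 4/13 · 0 = 0, 1/13 · 0 = 0, 1/13 · 0.0083333 = 0.00064103, 1/13 · 0.033333 = 0.0025641, 3/13 · 0.46667 = 0.10769, 3/13 · 0.7 = 0.16154; these sum to 0.27244.
Therefore the posterior P(r = 3 | data) = (0.00064103) / (0.27244) = 0.0023529.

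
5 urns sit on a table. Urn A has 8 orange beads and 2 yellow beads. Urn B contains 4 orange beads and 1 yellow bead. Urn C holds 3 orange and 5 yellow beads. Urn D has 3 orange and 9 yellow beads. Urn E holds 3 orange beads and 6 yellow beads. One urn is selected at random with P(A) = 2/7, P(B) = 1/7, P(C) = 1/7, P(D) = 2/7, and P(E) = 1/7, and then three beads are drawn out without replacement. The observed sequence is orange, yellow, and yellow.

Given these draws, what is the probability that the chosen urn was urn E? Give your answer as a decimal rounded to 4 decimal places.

Under each hypothesis, the probability of the observed sequence is: P(data | urn A) = (8/10)(2/9)(1/8) = 0.022222; P(data | urn B) = (4/5)(1/4)(0/3) = 0; P(data | urn C) = (3/8)(5/7)(4/6) = 0.17857; P(data | urn D) = (3/12)(9/11)(8/10) = 0.16364; P(data | urn E) = (3/9)(6/8)(5/7) = 0.17857.
Multiplying each by its prior: 2/7 · 0.022222 = 0.0063492, 1/7 · 0 = 0, 1/7 · 0.17857 = 0.02551, 2/7 · 0.16364 = 0.046753, 1/7 · 0.17857 = 0.02551; with total 0.10412.
Hence P(urn E | data) = (0.02551) / (0.10412) = 0.245.

0.2450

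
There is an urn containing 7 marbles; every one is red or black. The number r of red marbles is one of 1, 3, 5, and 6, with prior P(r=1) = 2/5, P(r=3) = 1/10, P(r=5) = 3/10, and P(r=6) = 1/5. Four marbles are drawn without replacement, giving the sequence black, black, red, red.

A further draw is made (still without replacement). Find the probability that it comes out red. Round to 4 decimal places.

0.7500

Compute the likelihood of the observed sequence for each case: P(data | r = 1) = (6/7)(5/6)(1/5)(0/4) = 0; P(data | r = 3) = (4/7)(3/6)(3/5)(2/4) = 3/35; P(data | r = 5) = (2/7)(1/6)(5/5)(4/4) = 1/21; P(data | r = 6) = (1/7)(0/6) = 0.
The prior-weighted likelihoods are 2/5 · 0 = 0, 1/10 · 3/35 = 3/350, 3/10 · 1/21 = 1/70, 1/5 · 0 = 0; summing to 4/175.
The posterior is then P(r = 1 | data) = 0, P(r = 3 | data) = 3/8, P(r = 5 | data) = 5/8, P(r = 6 | data) = 0.
The predictive probability is P(red next | data) = (1/3)(3/8) + (1)(5/8) = 3/4.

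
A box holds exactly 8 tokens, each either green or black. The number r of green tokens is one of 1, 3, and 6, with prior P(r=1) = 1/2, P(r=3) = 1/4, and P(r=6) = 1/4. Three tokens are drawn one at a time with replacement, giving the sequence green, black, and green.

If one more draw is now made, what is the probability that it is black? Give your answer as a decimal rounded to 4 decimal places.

Under each hypothesis, the probability of the observed sequence is: P(data | r = 1) = (1/8)(7/8)(1/8) = 0.013672; P(data | r = 3) = (3/8)(5/8)(3/8) = 0.087891; P(data | r = 6) = (6/8)(2/8)(6/8) = 0.14062.
Weighting by the prior gives 1/2 · 0.013672 = 0.0068359, 1/4 · 0.087891 = 0.021973, 1/4 · 0.14062 = 0.035156; with total 0.063965.
Dividing through by the total gives posterior P(r = 1 | data) = 0.10687, P(r = 3 | data) = 0.34351, P(r = 6 | data) = 0.54962.
The predictive probability is P(black next | data) = (7/8)(0.10687) + (5/8)(0.34351) + (1/4)(0.54962) = 0.44561.

0.4456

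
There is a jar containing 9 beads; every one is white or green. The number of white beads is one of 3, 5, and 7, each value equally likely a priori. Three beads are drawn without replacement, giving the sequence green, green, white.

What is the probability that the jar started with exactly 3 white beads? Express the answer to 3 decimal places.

0.549

For each hypothesis, P(data | H) works out to: P(data | r = 3) = (6/9)(5/8)(3/7) = 5/28; P(data | r = 5) = (4/9)(3/8)(5/7) = 5/42; P(data | r = 7) = (2/9)(1/8)(7/7) = 1/36.
Weighting by the prior gives 1/3 · 5/28 = 5/84, 1/3 · 5/42 = 5/126, 1/3 · 1/36 = 1/108; these sum to 41/378.
Hence P(r = 3 | data) = (5/84) / (41/378) = 45/82.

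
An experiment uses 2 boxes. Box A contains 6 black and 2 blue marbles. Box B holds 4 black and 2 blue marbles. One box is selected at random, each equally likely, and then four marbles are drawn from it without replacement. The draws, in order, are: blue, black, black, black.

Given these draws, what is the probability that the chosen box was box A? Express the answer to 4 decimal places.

0.5172

Compute the likelihood of the observed sequence for each case: P(data | box A) = (2/8)(6/7)(5/6)(4/5) = 1/7; P(data | box B) = (2/6)(4/5)(3/4)(2/3) = 2/15.
Multiplying each by its prior: 1/2 · 1/7 = 1/14, 1/2 · 2/15 = 1/15; these sum to 29/210.
By Bayes' rule, P(box A | data) = (1/14) / (29/210) = 15/29.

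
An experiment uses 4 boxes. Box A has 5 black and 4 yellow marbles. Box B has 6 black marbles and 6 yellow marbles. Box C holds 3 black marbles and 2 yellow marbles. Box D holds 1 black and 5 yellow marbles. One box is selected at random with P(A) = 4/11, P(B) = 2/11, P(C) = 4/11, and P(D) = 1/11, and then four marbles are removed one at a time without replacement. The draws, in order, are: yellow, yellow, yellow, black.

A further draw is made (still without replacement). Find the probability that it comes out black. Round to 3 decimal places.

Compute the likelihood of the observed sequence for each case: P(data | box A) = (4/9)(3/8)(2/7)(5/6) = 0.039683; P(data | box B) = (6/12)(5/11)(4/10)(6/9) = 0.060606; P(data | box C) = (2/5)(1/4)(0/3) = 0; P(data | box D) = (5/6)(4/5)(3/4)(1/3) = 0.16667.
Multiplying each by its prior: 4/11 · 0.039683 = 0.01443, 2/11 · 0.060606 = 0.011019, 4/11 · 0 = 0, 1/11 · 0.16667 = 0.015152; summing to 0.040601.
Normalising, the posterior is P(box A | data) = 0.35541, P(box B | data) = 0.27141, P(box C | data) = 0, P(box D | data) = 0.37318.
Averaging over the posterior, P(black next | data) = (4/5)(0.35541) + (5/8)(0.27141) + (0)(0.37318) = 0.45396.

0.454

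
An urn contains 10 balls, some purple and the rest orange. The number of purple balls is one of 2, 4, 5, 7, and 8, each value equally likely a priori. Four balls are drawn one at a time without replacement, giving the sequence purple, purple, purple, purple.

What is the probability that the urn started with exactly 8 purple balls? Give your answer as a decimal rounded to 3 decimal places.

0.631

Under each hypothesis, the probability of the observed sequence is: P(data | r = 2) = (2/10)(1/9)(0/8) = 0; P(data | r = 4) = (4/10)(3/9)(2/8)(1/7) = 0.0047619; P(data | r = 5) = (5/10)(4/9)(3/8)(2/7) = 0.02381; P(data | r = 7) = (7/10)(6/9)(5/8)(4/7) = 0.16667; P(data | r = 8) = (8/10)(7/9)(6/8)(5/7) = 0.33333.
Multiplying each by its prior: 1/5 · 0 = 0, 1/5 · 0.0047619 = 0.00095238, 1/5 · 0.02381 = 0.0047619, 1/5 · 0.16667 = 0.033333, 1/5 · 0.33333 = 0.066667; with total 0.10571.
So P(r = 8 | data) = (0.066667) / (0.10571) = 0.63063.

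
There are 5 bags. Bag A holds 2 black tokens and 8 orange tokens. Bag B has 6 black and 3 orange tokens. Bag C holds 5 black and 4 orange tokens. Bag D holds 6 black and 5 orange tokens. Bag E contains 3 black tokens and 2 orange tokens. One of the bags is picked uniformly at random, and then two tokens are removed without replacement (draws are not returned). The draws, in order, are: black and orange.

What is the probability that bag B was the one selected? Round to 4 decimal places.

For each hypothesis, P(data | H) works out to: P(data | bag A) = (2/10)(8/9) = 0.17778; P(data | bag B) = (6/9)(3/8) = 0.25; P(data | bag C) = (5/9)(4/8) = 0.27778; P(data | bag D) = (6/11)(5/10) = 0.27273; P(data | bag E) = (3/5)(2/4) = 0.3.
The prior-weighted likelihoods are 1/5 · 0.17778 = 0.035556, 1/5 · 0.25 = 0.05, 1/5 · 0.27778 = 0.055556, 1/5 · 0.27273 = 0.054545, 1/5 · 0.3 = 0.06; with total 0.25566.
Therefore the posterior P(bag B | data) = (0.05) / (0.25566) = 0.19557.

0.1956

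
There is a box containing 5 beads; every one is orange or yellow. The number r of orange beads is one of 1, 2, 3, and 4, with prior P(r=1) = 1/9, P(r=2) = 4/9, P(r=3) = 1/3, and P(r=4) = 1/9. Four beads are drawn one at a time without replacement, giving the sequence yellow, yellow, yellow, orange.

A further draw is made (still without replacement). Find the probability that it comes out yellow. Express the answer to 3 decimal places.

Compute the likelihood of the observed sequence for each case: P(data | r = 1) = (4/5)(3/4)(2/3)(1/2) = 1/5; P(data | r = 2) = (3/5)(2/4)(1/3)(2/2) = 1/10; P(data | r = 3) = (2/5)(1/4)(0/3) = 0; P(data | r = 4) = (1/5)(0/4) = 0.
The prior-weighted likelihoods are 1/9 · 1/5 = 1/45, 4/9 · 1/10 = 2/45, 1/3 · 0 = 0, 1/9 · 0 = 0; summing to 1/15.
Normalising, the posterior is P(r = 1 | data) = 1/3, P(r = 2 | data) = 2/3, P(r = 3 | data) = 0, P(r = 4 | data) = 0.
So P(yellow next | data) = Σ P(yellow next | H) P(H | data) = (1)(1/3) + (0)(2/3) = 1/3.

0.333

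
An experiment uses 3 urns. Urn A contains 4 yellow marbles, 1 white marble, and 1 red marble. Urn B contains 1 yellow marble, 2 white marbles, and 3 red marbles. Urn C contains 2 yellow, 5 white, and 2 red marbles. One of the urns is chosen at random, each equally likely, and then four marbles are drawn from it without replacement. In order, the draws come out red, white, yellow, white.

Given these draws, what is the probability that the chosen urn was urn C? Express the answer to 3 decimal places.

0.613

For each hypothesis, P(data | H) works out to: P(data | urn A) = (1/6)(1/5)(4/4)(0/3) = 0; P(data | urn B) = (3/6)(2/5)(1/4)(1/3) = 0.016667; P(data | urn C) = (2/9)(5/8)(2/7)(4/6) = 0.026455.
The prior-weighted likelihoods are 1/3 · 0 = 0, 1/3 · 0.016667 = 0.0055556, 1/3 · 0.026455 = 0.0088183; with total 0.014374.
Therefore the posterior P(urn C | data) = (0.0088183) / (0.014374) = 0.6135.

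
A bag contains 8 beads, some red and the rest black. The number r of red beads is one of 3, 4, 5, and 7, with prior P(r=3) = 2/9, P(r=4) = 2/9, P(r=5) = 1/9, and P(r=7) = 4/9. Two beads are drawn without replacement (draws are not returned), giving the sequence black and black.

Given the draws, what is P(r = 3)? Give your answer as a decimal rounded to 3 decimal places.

For each hypothesis, P(data | H) works out to: P(data | r = 3) = (5/8)(4/7) = 5/14; P(data | r = 4) = (4/8)(3/7) = 3/14; P(data | r = 5) = (3/8)(2/7) = 3/28; P(data | r = 7) = (1/8)(0/7) = 0.
Weighting by the prior gives 2/9 · 5/14 = 5/63, 2/9 · 3/14 = 1/21, 1/9 · 3/28 = 1/84, 4/9 · 0 = 0; summing to 5/36.
So P(r = 3 | data) = (5/63) / (5/36) = 4/7.

0.571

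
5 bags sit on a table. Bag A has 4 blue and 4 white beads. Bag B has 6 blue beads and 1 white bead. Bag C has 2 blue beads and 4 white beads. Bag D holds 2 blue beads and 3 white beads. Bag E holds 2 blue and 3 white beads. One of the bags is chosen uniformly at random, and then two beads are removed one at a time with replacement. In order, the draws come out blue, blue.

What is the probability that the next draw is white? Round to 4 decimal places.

0.3504

The likelihood of the observed sequence under each hypothesis: P(data | bag A) = (4/8)(4/8) = 0.25; P(data | bag B) = (6/7)(6/7) = 0.73469; P(data | bag C) = (2/6)(2/6) = 0.11111; P(data | bag D) = (2/5)(2/5) = 0.16; P(data | bag E) = (2/5)(2/5) = 0.16.
The prior-weighted likelihoods are 1/5 · 0.25 = 0.05, 1/5 · 0.73469 = 0.14694, 1/5 · 0.11111 = 0.022222, 1/5 · 0.16 = 0.032, 1/5 · 0.16 = 0.032; summing to 0.28316.
The posterior is then P(bag A | data) = 0.17658, P(bag B | data) = 0.51892, P(bag C | data) = 0.078479, P(bag D | data) = 0.11301, P(bag E | data) = 0.11301.
The predictive probability is P(white next | data) = (1/2)(0.17658) + (1/7)(0.51892) + (2/3)(0.078479) + (3/5)(0.11301) + (3/5)(0.11301) = 0.35035.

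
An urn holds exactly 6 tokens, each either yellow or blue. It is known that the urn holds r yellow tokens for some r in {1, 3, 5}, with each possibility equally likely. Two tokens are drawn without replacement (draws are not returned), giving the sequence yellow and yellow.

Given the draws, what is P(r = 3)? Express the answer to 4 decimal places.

Compute the likelihood of the observed sequence for each case: P(data | r = 1) = (1/6)(0/5) = 0; P(data | r = 3) = (3/6)(2/5) = 1/5; P(data | r = 5) = (5/6)(4/5) = 2/3.
The prior-weighted likelihoods are 1/3 · 0 = 0, 1/3 · 1/5 = 1/15, 1/3 · 2/3 = 2/9; summing to 13/45.
So P(r = 3 | data) = (1/15) / (13/45) = 3/13.

0.2308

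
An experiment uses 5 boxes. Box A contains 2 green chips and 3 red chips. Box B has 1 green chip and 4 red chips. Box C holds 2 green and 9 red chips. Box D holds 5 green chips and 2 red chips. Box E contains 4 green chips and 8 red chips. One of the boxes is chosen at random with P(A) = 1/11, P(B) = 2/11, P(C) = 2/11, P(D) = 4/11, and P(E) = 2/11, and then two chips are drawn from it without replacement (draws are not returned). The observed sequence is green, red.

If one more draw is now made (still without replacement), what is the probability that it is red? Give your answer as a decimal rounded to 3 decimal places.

0.576

Compute the likelihood of the observed sequence for each case: P(data | box A) = (2/5)(3/4) = 0.3; P(data | box B) = (1/5)(4/4) = 0.2; P(data | box C) = (2/11)(9/10) = 0.16364; P(data | box D) = (5/7)(2/6) = 0.2381; P(data | box E) = (4/12)(8/11) = 0.24242.
The prior-weighted likelihoods are 1/11 · 0.3 = 0.027273, 2/11 · 0.2 = 0.036364, 2/11 · 0.16364 = 0.029752, 4/11 · 0.2381 = 0.08658, 2/11 · 0.24242 = 0.044077; these sum to 0.22405.
Dividing through by the total gives posterior P(box A | data) = 0.12173, P(box B | data) = 0.1623, P(box C | data) = 0.13279, P(box D | data) = 0.38644, P(box E | data) = 0.19673.
So P(red next | data) = Σ P(red next | H) P(H | data) = (2/3)(0.12173) + (1)(0.1623) + (8/9)(0.13279) + (1/5)(0.38644) + (7/10)(0.19673) = 0.5765.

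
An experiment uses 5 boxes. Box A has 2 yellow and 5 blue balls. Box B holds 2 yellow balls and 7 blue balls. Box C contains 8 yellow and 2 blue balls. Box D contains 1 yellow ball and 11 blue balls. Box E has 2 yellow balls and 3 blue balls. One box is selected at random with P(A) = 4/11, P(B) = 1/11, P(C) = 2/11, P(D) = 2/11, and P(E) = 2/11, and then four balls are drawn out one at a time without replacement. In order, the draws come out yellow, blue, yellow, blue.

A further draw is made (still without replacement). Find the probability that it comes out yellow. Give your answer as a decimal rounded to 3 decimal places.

0.096

The likelihood of the observed sequence under each hypothesis: P(data | box A) = (2/7)(5/6)(1/5)(4/4) = 0.047619; P(data | box B) = (2/9)(7/8)(1/7)(6/6) = 0.027778; P(data | box C) = (8/10)(2/9)(7/8)(1/7) = 0.022222; P(data | box D) = (1/12)(11/11)(0/10) = 0; P(data | box E) = (2/5)(3/4)(1/3)(2/2) = 0.1.
Multiplying each by its prior: 4/11 · 0.047619 = 0.017316, 1/11 · 0.027778 = 0.0025253, 2/11 · 0.022222 = 0.0040404, 2/11 · 0 = 0, 2/11 · 0.1 = 0.018182; these sum to 0.042063.
The posterior is then P(box A | data) = 0.41166, P(box B | data) = 0.060034, P(box C | data) = 0.096055, P(box D | data) = 0, P(box E | data) = 0.43225.
So P(yellow next | data) = Σ P(yellow next | H) P(H | data) = (0)(0.41166) + (0)(0.060034) + (1)(0.096055) + (0)(0.43225) = 0.096055.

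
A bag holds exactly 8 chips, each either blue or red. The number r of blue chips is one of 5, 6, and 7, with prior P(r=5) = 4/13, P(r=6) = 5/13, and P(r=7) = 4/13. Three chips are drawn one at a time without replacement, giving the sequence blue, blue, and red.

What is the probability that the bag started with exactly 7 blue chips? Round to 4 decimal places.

0.2373

Under each hypothesis, the probability of the observed sequence is: P(data | r = 5) = (5/8)(4/7)(3/6) = 5/28; P(data | r = 6) = (6/8)(5/7)(2/6) = 5/28; P(data | r = 7) = (7/8)(6/7)(1/6) = 1/8.
Multiplying each by its prior: 4/13 · 5/28 = 5/91, 5/13 · 5/28 = 25/364, 4/13 · 1/8 = 1/26; summing to 59/364.
Hence P(r = 7 | data) = (1/26) / (59/364) = 14/59.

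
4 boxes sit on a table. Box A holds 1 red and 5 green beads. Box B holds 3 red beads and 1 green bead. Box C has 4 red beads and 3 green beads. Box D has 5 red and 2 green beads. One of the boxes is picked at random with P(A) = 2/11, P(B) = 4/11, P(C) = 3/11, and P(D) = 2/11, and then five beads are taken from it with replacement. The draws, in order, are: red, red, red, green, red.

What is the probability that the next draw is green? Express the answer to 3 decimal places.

0.301

Under each hypothesis, the probability of the observed sequence is: P(data | box A) = (1/6)(1/6)(1/6)(5/6)(1/6) = 0.000643; P(data | box B) = (3/4)(3/4)(3/4)(1/4)(3/4) = 0.079102; P(data | box C) = (4/7)(4/7)(4/7)(3/7)(4/7) = 0.045695; P(data | box D) = (5/7)(5/7)(5/7)(2/7)(5/7) = 0.074374.
The prior-weighted likelihoods are 2/11 · 0.000643 = 0.00011691, 4/11 · 0.079102 = 0.028764, 3/11 · 0.045695 = 0.012462, 2/11 · 0.074374 = 0.013523; summing to 0.054866.
Dividing through by the total gives posterior P(box A | data) = 0.0021308, P(box B | data) = 0.52426, P(box C | data) = 0.22714, P(box D | data) = 0.24646.
The predictive probability is P(green next | data) = (5/6)(0.0021308) + (1/4)(0.52426) + (3/7)(0.22714) + (2/7)(0.24646) = 0.30061.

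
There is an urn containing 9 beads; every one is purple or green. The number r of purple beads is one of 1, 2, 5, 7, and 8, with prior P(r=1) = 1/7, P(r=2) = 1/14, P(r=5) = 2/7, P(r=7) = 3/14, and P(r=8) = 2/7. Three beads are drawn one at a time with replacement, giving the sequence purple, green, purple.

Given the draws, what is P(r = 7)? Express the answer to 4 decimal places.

0.2958

For each hypothesis, P(data | H) works out to: P(data | r = 1) = (1/9)(8/9)(1/9) = 0.010974; P(data | r = 2) = (2/9)(7/9)(2/9) = 0.038409; P(data | r = 5) = (5/9)(4/9)(5/9) = 0.13717; P(data | r = 7) = (7/9)(2/9)(7/9) = 0.13443; P(data | r = 8) = (8/9)(1/9)(8/9) = 0.087791.
The prior-weighted likelihoods are 1/7 · 0.010974 = 0.0015677, 1/14 · 0.038409 = 0.0027435, 2/7 · 0.13717 = 0.039193, 3/14 · 0.13443 = 0.028807, 2/7 · 0.087791 = 0.025083; with total 0.097394.
Hence P(r = 7 | data) = (0.028807) / (0.097394) = 0.29577.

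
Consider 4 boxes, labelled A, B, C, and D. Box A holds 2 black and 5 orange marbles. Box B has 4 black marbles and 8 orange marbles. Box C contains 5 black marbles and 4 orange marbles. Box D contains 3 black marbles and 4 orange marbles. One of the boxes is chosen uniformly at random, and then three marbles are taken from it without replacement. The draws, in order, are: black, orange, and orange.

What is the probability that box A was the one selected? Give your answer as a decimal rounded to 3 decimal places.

0.293

For each hypothesis, P(data | H) works out to: P(data | box A) = (2/7)(5/6)(4/5) = 0.19048; P(data | box B) = (4/12)(8/11)(7/10) = 0.1697; P(data | box C) = (5/9)(4/8)(3/7) = 0.11905; P(data | box D) = (3/7)(4/6)(3/5) = 0.17143.
Multiplying each by its prior: 1/4 · 0.19048 = 0.047619, 1/4 · 0.1697 = 0.042424, 1/4 · 0.11905 = 0.029762, 1/4 · 0.17143 = 0.042857; these sum to 0.16266.
So P(box A | data) = (0.047619) / (0.16266) = 0.29275.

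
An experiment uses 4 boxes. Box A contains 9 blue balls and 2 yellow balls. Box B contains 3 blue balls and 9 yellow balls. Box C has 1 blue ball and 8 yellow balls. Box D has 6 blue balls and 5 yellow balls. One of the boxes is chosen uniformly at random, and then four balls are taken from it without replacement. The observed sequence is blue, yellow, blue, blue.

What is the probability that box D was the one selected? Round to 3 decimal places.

For each hypothesis, P(data | H) works out to: P(data | box A) = (9/11)(2/10)(8/9)(7/8) = 0.12727; P(data | box B) = (3/12)(9/11)(2/10)(1/9) = 0.0045455; P(data | box C) = (1/9)(8/8)(0/7) = 0; P(data | box D) = (6/11)(5/10)(5/9)(4/8) = 0.075758.
Weighting by the prior gives 1/4 · 0.12727 = 0.031818, 1/4 · 0.0045455 = 0.0011364, 1/4 · 0 = 0, 1/4 · 0.075758 = 0.018939; with total 0.051894.
Hence P(box D | data) = (0.018939) / (0.051894) = 0.36496.

0.365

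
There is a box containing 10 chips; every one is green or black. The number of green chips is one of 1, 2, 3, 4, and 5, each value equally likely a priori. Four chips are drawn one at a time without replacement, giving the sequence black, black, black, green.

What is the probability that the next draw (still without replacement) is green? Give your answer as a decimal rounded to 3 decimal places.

0.295

Under each hypothesis, the probability of the observed sequence is: P(data | r = 1) = (9/10)(8/9)(7/8)(1/7) = 0.1; P(data | r = 2) = (8/10)(7/9)(6/8)(2/7) = 0.13333; P(data | r = 3) = (7/10)(6/9)(5/8)(3/7) = 0.125; P(data | r = 4) = (6/10)(5/9)(4/8)(4/7) = 0.095238; P(data | r = 5) = (5/10)(4/9)(3/8)(5/7) = 0.059524.
Multiplying each by its prior: 1/5 · 0.1 = 0.02, 1/5 · 0.13333 = 0.026667, 1/5 · 0.125 = 0.025, 1/5 · 0.095238 = 0.019048, 1/5 · 0.059524 = 0.011905; with total 0.10262.
Dividing through by the total gives posterior P(r = 1 | data) = 0.1949, P(r = 2 | data) = 0.25986, P(r = 3 | data) = 0.24362, P(r = 4 | data) = 0.18561, P(r = 5 | data) = 0.11601.
So P(green next | data) = Σ P(green next | H) P(H | data) = (0)(0.1949) + (1/6)(0.25986) + (1/3)(0.24362) + (1/2)(0.18561) + (2/3)(0.11601) = 0.29466.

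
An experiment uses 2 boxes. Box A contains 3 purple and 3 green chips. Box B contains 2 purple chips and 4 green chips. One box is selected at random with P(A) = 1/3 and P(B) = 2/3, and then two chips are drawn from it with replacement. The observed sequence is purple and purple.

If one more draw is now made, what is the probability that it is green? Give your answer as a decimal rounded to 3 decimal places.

0.578

The likelihood of the observed sequence under each hypothesis: P(data | box A) = (3/6)(3/6) = 1/4; P(data | box B) = (2/6)(2/6) = 1/9.
Multiplying each by its prior: 1/3 · 1/4 = 1/12, 2/3 · 1/9 = 2/27; these sum to 17/108.
The posterior is then P(box A | data) = 9/17, P(box B | data) = 8/17.
So P(green next | data) = Σ P(green next | H) P(H | data) = (1/2)(9/17) + (2/3)(8/17) = 59/102.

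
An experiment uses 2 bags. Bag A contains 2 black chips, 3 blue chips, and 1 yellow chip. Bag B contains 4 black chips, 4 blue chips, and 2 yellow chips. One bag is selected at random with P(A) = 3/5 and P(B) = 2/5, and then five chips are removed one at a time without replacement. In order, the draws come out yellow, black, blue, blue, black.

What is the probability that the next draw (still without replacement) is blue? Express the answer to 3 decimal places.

Under each hypothesis, the probability of the observed sequence is: P(data | bag A) = (1/6)(2/5)(3/4)(2/3)(1/2) = 0.016667; P(data | bag B) = (2/10)(4/9)(4/8)(3/7)(3/6) = 0.0095238.
The prior-weighted likelihoods are 3/5 · 0.016667 = 0.01, 2/5 · 0.0095238 = 0.0038095; with total 0.01381.
The posterior is then P(bag A | data) = 0.72414, P(bag B | data) = 0.27586.
Averaging over the posterior, P(blue next | data) = (1)(0.72414) + (2/5)(0.27586) = 0.83448.

0.834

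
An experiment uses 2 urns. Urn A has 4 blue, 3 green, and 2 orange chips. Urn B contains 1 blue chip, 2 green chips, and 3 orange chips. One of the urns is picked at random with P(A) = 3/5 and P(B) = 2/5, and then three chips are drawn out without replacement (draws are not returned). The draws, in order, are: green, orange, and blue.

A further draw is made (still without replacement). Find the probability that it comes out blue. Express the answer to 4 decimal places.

For each hypothesis, P(data | H) works out to: P(data | urn A) = (3/9)(2/8)(4/7) = 1/21; P(data | urn B) = (2/6)(3/5)(1/4) = 1/20.
Multiplying each by its prior: 3/5 · 1/21 = 1/35, 2/5 · 1/20 = 1/50; these sum to 17/350.
The posterior is then P(urn A | data) = 10/17, P(urn B | data) = 7/17.
Averaging over the posterior, P(blue next | data) = (1/2)(10/17) + (0)(7/17) = 5/17.

0.2941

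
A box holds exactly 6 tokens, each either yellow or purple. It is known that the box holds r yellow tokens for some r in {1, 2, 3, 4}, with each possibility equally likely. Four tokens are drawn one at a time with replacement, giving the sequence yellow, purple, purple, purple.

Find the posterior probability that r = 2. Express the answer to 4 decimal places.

For each hypothesis, P(data | H) works out to: P(data | r = 1) = (1/6)(5/6)(5/6)(5/6) = 0.096451; P(data | r = 2) = (2/6)(4/6)(4/6)(4/6) = 0.098765; P(data | r = 3) = (3/6)(3/6)(3/6)(3/6) = 0.0625; P(data | r = 4) = (4/6)(2/6)(2/6)(2/6) = 0.024691.
Multiplying each by its prior: 1/4 · 0.096451 = 0.024113, 1/4 · 0.098765 = 0.024691, 1/4 · 0.0625 = 0.015625, 1/4 · 0.024691 = 0.0061728; these sum to 0.070602.
Therefore the posterior P(r = 2 | data) = (0.024691) / (0.070602) = 0.34973.

0.3497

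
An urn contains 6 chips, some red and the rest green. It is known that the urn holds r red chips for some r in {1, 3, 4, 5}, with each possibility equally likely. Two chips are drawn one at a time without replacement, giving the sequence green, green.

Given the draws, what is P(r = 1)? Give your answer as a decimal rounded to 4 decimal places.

0.7143

Compute the likelihood of the observed sequence for each case: P(data | r = 1) = (5/6)(4/5) = 2/3; P(data | r = 3) = (3/6)(2/5) = 1/5; P(data | r = 4) = (2/6)(1/5) = 1/15; P(data | r = 5) = (1/6)(0/5) = 0.
Multiplying each by its prior: 1/4 · 2/3 = 1/6, 1/4 · 1/5 = 1/20, 1/4 · 1/15 = 1/60, 1/4 · 0 = 0; these sum to 7/30.
So P(r = 1 | data) = (1/6) / (7/30) = 5/7.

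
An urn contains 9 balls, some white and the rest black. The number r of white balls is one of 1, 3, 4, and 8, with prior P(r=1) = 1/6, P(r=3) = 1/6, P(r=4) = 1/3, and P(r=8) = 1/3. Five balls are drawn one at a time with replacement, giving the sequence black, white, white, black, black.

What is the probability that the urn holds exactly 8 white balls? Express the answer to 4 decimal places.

Under each hypothesis, the probability of the observed sequence is: P(data | r = 1) = (8/9)(1/9)(1/9)(8/9)(8/9) = 0.0086708; P(data | r = 3) = (6/9)(3/9)(3/9)(6/9)(6/9) = 0.032922; P(data | r = 4) = (5/9)(4/9)(4/9)(5/9)(5/9) = 0.03387; P(data | r = 8) = (1/9)(8/9)(8/9)(1/9)(1/9) = 0.0010838.
Weighting by the prior gives 1/6 · 0.0086708 = 0.0014451, 1/6 · 0.032922 = 0.005487, 1/3 · 0.03387 = 0.01129, 1/3 · 0.0010838 = 0.00036128; summing to 0.018583.
Hence P(r = 8 | data) = (0.00036128) / (0.018583) = 0.019441.

0.0194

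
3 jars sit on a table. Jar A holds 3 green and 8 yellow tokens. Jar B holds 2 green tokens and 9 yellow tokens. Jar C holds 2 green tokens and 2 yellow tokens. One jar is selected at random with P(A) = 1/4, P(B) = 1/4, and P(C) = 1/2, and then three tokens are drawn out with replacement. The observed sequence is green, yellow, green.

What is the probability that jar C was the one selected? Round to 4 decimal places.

Compute the likelihood of the observed sequence for each case: P(data | jar A) = (3/11)(8/11)(3/11) = 0.054095; P(data | jar B) = (2/11)(9/11)(2/11) = 0.027047; P(data | jar C) = (2/4)(2/4)(2/4) = 0.125.
Weighting by the prior gives 1/4 · 0.054095 = 0.013524, 1/4 · 0.027047 = 0.0067618, 1/2 · 0.125 = 0.0625; summing to 0.082785.
Therefore the posterior P(jar C | data) = (0.0625) / (0.082785) = 0.75496.

0.7550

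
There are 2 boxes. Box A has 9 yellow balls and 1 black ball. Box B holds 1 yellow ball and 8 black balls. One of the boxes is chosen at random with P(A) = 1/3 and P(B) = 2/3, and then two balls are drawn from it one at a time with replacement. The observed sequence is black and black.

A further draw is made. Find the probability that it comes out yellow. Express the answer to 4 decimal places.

0.1161

Under each hypothesis, the probability of the observed sequence is: P(data | box A) = (1/10)(1/10) = 0.01; P(data | box B) = (8/9)(8/9) = 0.79012.
Weighting by the prior gives 1/3 · 0.01 = 0.0033333, 2/3 · 0.79012 = 0.52675; summing to 0.53008.
The posterior is then P(box A | data) = 0.0062883, P(box B | data) = 0.99371.
So P(yellow next | data) = Σ P(yellow next | H) P(H | data) = (9/10)(0.0062883) + (1/9)(0.99371) = 0.11607.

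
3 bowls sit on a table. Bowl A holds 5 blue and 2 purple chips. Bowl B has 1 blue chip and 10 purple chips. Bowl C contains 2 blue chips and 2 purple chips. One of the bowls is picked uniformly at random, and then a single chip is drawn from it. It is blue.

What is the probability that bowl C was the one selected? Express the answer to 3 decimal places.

For each hypothesis, P(data | H) works out to: P(data | bowl A) = (5/7) = 5/7; P(data | bowl B) = (1/11) = 1/11; P(data | bowl C) = (2/4) = 1/2.
Weighting by the prior gives 1/3 · 5/7 = 5/21, 1/3 · 1/11 = 1/33, 1/3 · 1/2 = 1/6; with total 67/154.
So P(bowl C | data) = (1/6) / (67/154) = 77/201.

0.383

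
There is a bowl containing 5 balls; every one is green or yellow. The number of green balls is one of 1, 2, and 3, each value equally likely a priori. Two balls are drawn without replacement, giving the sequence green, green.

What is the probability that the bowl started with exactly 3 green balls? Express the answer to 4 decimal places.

For each hypothesis, P(data | H) works out to: P(data | r = 1) = (1/5)(0/4) = 0; P(data | r = 2) = (2/5)(1/4) = 1/10; P(data | r = 3) = (3/5)(2/4) = 3/10.
The prior-weighted likelihoods are 1/3 · 0 = 0, 1/3 · 1/10 = 1/30, 1/3 · 3/10 = 1/10; summing to 2/15.
By Bayes' rule, P(r = 3 | data) = (1/10) / (2/15) = 3/4.

0.7500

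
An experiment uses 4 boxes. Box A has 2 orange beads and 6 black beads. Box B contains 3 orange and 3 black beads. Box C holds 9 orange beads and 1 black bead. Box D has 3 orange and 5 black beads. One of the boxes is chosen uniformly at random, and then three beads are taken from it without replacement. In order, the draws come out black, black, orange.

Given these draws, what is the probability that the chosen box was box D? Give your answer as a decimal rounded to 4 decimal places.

0.3521

Under each hypothesis, the probability of the observed sequence is: P(data | box A) = (6/8)(5/7)(2/6) = 5/28; P(data | box B) = (3/6)(2/5)(3/4) = 3/20; P(data | box C) = (1/10)(0/9) = 0; P(data | box D) = (5/8)(4/7)(3/6) = 5/28.
The prior-weighted likelihoods are 1/4 · 5/28 = 5/112, 1/4 · 3/20 = 3/80, 1/4 · 0 = 0, 1/4 · 5/28 = 5/112; these sum to 71/560.
So P(box D | data) = (5/112) / (71/560) = 25/71.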